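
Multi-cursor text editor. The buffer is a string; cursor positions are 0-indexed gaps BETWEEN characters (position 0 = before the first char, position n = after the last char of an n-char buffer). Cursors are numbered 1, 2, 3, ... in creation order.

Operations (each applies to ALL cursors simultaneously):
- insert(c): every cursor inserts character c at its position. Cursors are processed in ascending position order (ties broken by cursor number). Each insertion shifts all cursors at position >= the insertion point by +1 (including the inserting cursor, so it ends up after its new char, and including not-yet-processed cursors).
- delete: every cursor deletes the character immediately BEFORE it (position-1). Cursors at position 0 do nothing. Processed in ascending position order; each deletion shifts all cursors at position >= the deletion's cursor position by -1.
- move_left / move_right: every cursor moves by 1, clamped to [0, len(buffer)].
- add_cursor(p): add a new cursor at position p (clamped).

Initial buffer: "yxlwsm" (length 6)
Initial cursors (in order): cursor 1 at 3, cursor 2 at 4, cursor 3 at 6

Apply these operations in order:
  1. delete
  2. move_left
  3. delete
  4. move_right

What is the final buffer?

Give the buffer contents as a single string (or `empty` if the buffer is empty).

Answer: s

Derivation:
After op 1 (delete): buffer="yxs" (len 3), cursors c1@2 c2@2 c3@3, authorship ...
After op 2 (move_left): buffer="yxs" (len 3), cursors c1@1 c2@1 c3@2, authorship ...
After op 3 (delete): buffer="s" (len 1), cursors c1@0 c2@0 c3@0, authorship .
After op 4 (move_right): buffer="s" (len 1), cursors c1@1 c2@1 c3@1, authorship .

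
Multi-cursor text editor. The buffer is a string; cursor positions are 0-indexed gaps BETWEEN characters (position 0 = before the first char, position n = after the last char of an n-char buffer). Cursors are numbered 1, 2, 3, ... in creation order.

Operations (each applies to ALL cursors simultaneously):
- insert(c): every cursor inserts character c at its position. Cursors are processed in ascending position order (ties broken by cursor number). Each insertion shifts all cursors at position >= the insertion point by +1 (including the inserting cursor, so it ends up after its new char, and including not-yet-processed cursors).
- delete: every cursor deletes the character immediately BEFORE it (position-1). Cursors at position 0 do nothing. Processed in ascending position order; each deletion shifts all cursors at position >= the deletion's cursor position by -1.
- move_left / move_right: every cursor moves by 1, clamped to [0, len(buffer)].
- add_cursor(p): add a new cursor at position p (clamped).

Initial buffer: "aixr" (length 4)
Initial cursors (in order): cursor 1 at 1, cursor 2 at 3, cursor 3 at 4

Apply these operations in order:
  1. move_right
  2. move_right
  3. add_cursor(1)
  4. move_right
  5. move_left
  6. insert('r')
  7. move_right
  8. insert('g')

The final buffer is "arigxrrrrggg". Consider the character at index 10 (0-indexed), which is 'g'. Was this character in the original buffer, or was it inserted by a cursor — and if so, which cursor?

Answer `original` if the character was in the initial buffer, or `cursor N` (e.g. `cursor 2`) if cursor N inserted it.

After op 1 (move_right): buffer="aixr" (len 4), cursors c1@2 c2@4 c3@4, authorship ....
After op 2 (move_right): buffer="aixr" (len 4), cursors c1@3 c2@4 c3@4, authorship ....
After op 3 (add_cursor(1)): buffer="aixr" (len 4), cursors c4@1 c1@3 c2@4 c3@4, authorship ....
After op 4 (move_right): buffer="aixr" (len 4), cursors c4@2 c1@4 c2@4 c3@4, authorship ....
After op 5 (move_left): buffer="aixr" (len 4), cursors c4@1 c1@3 c2@3 c3@3, authorship ....
After op 6 (insert('r')): buffer="arixrrrr" (len 8), cursors c4@2 c1@7 c2@7 c3@7, authorship .4..123.
After op 7 (move_right): buffer="arixrrrr" (len 8), cursors c4@3 c1@8 c2@8 c3@8, authorship .4..123.
After op 8 (insert('g')): buffer="arigxrrrrggg" (len 12), cursors c4@4 c1@12 c2@12 c3@12, authorship .4.4.123.123
Authorship (.=original, N=cursor N): . 4 . 4 . 1 2 3 . 1 2 3
Index 10: author = 2

Answer: cursor 2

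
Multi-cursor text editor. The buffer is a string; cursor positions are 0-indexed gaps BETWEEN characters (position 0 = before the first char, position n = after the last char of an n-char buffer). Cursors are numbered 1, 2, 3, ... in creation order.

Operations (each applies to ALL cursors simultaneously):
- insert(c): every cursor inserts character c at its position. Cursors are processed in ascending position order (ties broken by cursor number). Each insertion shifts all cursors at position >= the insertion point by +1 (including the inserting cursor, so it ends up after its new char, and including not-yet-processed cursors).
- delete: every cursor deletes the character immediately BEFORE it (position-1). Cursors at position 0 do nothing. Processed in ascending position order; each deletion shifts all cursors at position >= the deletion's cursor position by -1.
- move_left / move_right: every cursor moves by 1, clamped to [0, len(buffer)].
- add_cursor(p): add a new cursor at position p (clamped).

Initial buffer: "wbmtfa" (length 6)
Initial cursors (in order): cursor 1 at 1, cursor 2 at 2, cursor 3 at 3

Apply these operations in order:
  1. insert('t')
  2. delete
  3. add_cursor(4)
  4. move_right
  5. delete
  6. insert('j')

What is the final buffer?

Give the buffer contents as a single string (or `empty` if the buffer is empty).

Answer: wjjjja

Derivation:
After op 1 (insert('t')): buffer="wtbtmttfa" (len 9), cursors c1@2 c2@4 c3@6, authorship .1.2.3...
After op 2 (delete): buffer="wbmtfa" (len 6), cursors c1@1 c2@2 c3@3, authorship ......
After op 3 (add_cursor(4)): buffer="wbmtfa" (len 6), cursors c1@1 c2@2 c3@3 c4@4, authorship ......
After op 4 (move_right): buffer="wbmtfa" (len 6), cursors c1@2 c2@3 c3@4 c4@5, authorship ......
After op 5 (delete): buffer="wa" (len 2), cursors c1@1 c2@1 c3@1 c4@1, authorship ..
After op 6 (insert('j')): buffer="wjjjja" (len 6), cursors c1@5 c2@5 c3@5 c4@5, authorship .1234.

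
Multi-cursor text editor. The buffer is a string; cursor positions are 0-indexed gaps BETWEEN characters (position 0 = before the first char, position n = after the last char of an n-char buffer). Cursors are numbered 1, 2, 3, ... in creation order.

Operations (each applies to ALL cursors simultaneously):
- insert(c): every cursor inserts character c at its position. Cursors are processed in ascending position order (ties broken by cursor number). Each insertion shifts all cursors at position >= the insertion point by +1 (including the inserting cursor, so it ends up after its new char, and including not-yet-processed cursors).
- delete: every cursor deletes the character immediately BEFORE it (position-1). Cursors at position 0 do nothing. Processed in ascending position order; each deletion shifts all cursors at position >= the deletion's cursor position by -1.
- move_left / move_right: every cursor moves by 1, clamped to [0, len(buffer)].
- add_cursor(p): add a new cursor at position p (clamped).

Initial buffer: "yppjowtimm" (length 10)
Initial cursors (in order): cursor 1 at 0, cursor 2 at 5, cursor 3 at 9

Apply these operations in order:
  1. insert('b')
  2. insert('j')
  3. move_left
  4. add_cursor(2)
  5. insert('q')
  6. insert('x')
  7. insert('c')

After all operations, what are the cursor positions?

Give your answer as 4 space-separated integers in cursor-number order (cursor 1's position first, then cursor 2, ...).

After op 1 (insert('b')): buffer="byppjobwtimbm" (len 13), cursors c1@1 c2@7 c3@12, authorship 1.....2....3.
After op 2 (insert('j')): buffer="bjyppjobjwtimbjm" (len 16), cursors c1@2 c2@9 c3@15, authorship 11.....22....33.
After op 3 (move_left): buffer="bjyppjobjwtimbjm" (len 16), cursors c1@1 c2@8 c3@14, authorship 11.....22....33.
After op 4 (add_cursor(2)): buffer="bjyppjobjwtimbjm" (len 16), cursors c1@1 c4@2 c2@8 c3@14, authorship 11.....22....33.
After op 5 (insert('q')): buffer="bqjqyppjobqjwtimbqjm" (len 20), cursors c1@2 c4@4 c2@11 c3@18, authorship 1114.....222....333.
After op 6 (insert('x')): buffer="bqxjqxyppjobqxjwtimbqxjm" (len 24), cursors c1@3 c4@6 c2@14 c3@22, authorship 111144.....2222....3333.
After op 7 (insert('c')): buffer="bqxcjqxcyppjobqxcjwtimbqxcjm" (len 28), cursors c1@4 c4@8 c2@17 c3@26, authorship 11111444.....22222....33333.

Answer: 4 17 26 8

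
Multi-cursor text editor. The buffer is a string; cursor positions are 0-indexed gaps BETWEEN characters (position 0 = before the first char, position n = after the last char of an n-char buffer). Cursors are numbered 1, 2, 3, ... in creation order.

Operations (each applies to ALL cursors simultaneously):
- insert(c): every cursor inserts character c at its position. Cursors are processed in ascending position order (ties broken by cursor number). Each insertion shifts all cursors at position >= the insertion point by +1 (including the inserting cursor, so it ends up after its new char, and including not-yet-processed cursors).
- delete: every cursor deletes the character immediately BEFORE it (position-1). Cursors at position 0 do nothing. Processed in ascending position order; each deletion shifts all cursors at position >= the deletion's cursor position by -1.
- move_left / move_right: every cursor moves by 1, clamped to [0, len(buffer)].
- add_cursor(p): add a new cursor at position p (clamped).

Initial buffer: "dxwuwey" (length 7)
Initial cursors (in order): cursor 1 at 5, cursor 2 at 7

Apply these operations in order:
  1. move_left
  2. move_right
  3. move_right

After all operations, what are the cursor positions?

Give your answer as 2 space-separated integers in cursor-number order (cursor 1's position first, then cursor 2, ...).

Answer: 6 7

Derivation:
After op 1 (move_left): buffer="dxwuwey" (len 7), cursors c1@4 c2@6, authorship .......
After op 2 (move_right): buffer="dxwuwey" (len 7), cursors c1@5 c2@7, authorship .......
After op 3 (move_right): buffer="dxwuwey" (len 7), cursors c1@6 c2@7, authorship .......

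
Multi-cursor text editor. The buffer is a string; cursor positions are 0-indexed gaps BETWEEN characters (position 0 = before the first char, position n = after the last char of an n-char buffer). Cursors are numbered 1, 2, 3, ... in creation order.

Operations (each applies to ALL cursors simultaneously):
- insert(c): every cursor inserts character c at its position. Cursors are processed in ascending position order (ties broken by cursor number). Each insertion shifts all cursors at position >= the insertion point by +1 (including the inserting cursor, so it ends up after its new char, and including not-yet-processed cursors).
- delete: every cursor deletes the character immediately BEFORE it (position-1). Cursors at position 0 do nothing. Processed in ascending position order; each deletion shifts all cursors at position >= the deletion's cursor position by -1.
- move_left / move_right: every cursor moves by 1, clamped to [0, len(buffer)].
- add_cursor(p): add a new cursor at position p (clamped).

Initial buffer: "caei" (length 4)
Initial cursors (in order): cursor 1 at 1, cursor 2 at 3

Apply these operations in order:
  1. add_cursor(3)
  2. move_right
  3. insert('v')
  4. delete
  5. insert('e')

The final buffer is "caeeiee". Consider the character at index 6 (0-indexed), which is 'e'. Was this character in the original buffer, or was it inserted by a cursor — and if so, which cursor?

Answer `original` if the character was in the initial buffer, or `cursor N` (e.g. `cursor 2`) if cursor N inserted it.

After op 1 (add_cursor(3)): buffer="caei" (len 4), cursors c1@1 c2@3 c3@3, authorship ....
After op 2 (move_right): buffer="caei" (len 4), cursors c1@2 c2@4 c3@4, authorship ....
After op 3 (insert('v')): buffer="caveivv" (len 7), cursors c1@3 c2@7 c3@7, authorship ..1..23
After op 4 (delete): buffer="caei" (len 4), cursors c1@2 c2@4 c3@4, authorship ....
After op 5 (insert('e')): buffer="caeeiee" (len 7), cursors c1@3 c2@7 c3@7, authorship ..1..23
Authorship (.=original, N=cursor N): . . 1 . . 2 3
Index 6: author = 3

Answer: cursor 3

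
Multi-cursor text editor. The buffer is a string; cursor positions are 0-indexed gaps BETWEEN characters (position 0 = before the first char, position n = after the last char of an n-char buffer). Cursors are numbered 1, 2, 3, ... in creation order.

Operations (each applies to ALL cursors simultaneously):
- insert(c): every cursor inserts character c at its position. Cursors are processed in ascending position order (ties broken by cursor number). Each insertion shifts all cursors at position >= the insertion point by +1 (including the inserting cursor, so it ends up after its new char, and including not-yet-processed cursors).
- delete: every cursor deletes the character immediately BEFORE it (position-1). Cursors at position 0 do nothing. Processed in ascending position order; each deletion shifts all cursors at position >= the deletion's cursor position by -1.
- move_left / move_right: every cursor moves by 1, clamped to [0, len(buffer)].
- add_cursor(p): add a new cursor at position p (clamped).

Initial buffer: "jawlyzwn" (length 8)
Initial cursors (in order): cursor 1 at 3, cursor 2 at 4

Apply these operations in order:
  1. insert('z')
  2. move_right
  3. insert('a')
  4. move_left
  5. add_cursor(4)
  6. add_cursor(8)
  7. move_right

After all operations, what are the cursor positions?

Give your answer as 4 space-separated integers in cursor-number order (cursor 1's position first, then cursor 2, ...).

After op 1 (insert('z')): buffer="jawzlzyzwn" (len 10), cursors c1@4 c2@6, authorship ...1.2....
After op 2 (move_right): buffer="jawzlzyzwn" (len 10), cursors c1@5 c2@7, authorship ...1.2....
After op 3 (insert('a')): buffer="jawzlazyazwn" (len 12), cursors c1@6 c2@9, authorship ...1.12.2...
After op 4 (move_left): buffer="jawzlazyazwn" (len 12), cursors c1@5 c2@8, authorship ...1.12.2...
After op 5 (add_cursor(4)): buffer="jawzlazyazwn" (len 12), cursors c3@4 c1@5 c2@8, authorship ...1.12.2...
After op 6 (add_cursor(8)): buffer="jawzlazyazwn" (len 12), cursors c3@4 c1@5 c2@8 c4@8, authorship ...1.12.2...
After op 7 (move_right): buffer="jawzlazyazwn" (len 12), cursors c3@5 c1@6 c2@9 c4@9, authorship ...1.12.2...

Answer: 6 9 5 9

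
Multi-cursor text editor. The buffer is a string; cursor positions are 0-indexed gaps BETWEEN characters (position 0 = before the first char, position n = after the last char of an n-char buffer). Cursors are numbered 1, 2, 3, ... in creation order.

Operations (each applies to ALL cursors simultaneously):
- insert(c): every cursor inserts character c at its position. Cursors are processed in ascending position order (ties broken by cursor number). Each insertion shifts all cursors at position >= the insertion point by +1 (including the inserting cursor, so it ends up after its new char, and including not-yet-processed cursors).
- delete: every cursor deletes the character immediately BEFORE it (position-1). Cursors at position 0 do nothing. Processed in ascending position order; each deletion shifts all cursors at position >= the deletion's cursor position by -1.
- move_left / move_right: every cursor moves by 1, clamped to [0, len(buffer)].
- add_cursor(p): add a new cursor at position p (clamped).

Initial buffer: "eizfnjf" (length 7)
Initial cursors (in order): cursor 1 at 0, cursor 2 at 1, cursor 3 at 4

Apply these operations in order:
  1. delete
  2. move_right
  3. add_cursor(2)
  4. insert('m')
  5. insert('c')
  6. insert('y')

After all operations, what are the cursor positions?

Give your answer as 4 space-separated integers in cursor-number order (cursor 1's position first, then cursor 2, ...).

After op 1 (delete): buffer="iznjf" (len 5), cursors c1@0 c2@0 c3@2, authorship .....
After op 2 (move_right): buffer="iznjf" (len 5), cursors c1@1 c2@1 c3@3, authorship .....
After op 3 (add_cursor(2)): buffer="iznjf" (len 5), cursors c1@1 c2@1 c4@2 c3@3, authorship .....
After op 4 (insert('m')): buffer="immzmnmjf" (len 9), cursors c1@3 c2@3 c4@5 c3@7, authorship .12.4.3..
After op 5 (insert('c')): buffer="immcczmcnmcjf" (len 13), cursors c1@5 c2@5 c4@8 c3@11, authorship .1212.44.33..
After op 6 (insert('y')): buffer="immccyyzmcynmcyjf" (len 17), cursors c1@7 c2@7 c4@11 c3@15, authorship .121212.444.333..

Answer: 7 7 15 11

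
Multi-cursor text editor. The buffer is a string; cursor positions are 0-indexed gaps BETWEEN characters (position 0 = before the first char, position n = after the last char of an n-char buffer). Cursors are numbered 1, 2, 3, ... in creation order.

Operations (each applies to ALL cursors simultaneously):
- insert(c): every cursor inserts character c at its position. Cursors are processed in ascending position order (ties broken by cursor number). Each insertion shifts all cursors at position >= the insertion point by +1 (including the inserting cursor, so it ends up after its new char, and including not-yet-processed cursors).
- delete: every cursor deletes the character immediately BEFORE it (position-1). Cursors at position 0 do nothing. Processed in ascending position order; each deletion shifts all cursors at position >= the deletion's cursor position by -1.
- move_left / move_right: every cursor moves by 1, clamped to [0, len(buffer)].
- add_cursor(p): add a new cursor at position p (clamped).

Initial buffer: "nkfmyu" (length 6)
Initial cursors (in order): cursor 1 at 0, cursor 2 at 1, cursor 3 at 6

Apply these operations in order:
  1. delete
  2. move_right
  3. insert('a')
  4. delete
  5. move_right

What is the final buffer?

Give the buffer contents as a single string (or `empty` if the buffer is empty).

After op 1 (delete): buffer="kfmy" (len 4), cursors c1@0 c2@0 c3@4, authorship ....
After op 2 (move_right): buffer="kfmy" (len 4), cursors c1@1 c2@1 c3@4, authorship ....
After op 3 (insert('a')): buffer="kaafmya" (len 7), cursors c1@3 c2@3 c3@7, authorship .12...3
After op 4 (delete): buffer="kfmy" (len 4), cursors c1@1 c2@1 c3@4, authorship ....
After op 5 (move_right): buffer="kfmy" (len 4), cursors c1@2 c2@2 c3@4, authorship ....

Answer: kfmy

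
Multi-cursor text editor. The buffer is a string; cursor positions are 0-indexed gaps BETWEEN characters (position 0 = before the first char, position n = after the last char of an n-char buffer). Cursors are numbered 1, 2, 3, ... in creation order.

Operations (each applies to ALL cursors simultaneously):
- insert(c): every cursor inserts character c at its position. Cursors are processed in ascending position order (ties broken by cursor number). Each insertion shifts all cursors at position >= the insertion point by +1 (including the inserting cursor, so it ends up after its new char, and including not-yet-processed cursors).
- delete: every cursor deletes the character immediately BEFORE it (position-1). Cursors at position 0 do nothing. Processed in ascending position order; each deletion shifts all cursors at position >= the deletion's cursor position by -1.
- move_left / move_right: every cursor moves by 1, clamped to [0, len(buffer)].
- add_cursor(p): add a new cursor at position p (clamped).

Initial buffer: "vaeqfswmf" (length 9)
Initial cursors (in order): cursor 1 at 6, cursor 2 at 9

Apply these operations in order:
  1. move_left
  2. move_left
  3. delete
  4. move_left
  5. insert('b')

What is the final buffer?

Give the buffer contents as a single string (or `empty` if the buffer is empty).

Answer: vabefbsmf

Derivation:
After op 1 (move_left): buffer="vaeqfswmf" (len 9), cursors c1@5 c2@8, authorship .........
After op 2 (move_left): buffer="vaeqfswmf" (len 9), cursors c1@4 c2@7, authorship .........
After op 3 (delete): buffer="vaefsmf" (len 7), cursors c1@3 c2@5, authorship .......
After op 4 (move_left): buffer="vaefsmf" (len 7), cursors c1@2 c2@4, authorship .......
After op 5 (insert('b')): buffer="vabefbsmf" (len 9), cursors c1@3 c2@6, authorship ..1..2...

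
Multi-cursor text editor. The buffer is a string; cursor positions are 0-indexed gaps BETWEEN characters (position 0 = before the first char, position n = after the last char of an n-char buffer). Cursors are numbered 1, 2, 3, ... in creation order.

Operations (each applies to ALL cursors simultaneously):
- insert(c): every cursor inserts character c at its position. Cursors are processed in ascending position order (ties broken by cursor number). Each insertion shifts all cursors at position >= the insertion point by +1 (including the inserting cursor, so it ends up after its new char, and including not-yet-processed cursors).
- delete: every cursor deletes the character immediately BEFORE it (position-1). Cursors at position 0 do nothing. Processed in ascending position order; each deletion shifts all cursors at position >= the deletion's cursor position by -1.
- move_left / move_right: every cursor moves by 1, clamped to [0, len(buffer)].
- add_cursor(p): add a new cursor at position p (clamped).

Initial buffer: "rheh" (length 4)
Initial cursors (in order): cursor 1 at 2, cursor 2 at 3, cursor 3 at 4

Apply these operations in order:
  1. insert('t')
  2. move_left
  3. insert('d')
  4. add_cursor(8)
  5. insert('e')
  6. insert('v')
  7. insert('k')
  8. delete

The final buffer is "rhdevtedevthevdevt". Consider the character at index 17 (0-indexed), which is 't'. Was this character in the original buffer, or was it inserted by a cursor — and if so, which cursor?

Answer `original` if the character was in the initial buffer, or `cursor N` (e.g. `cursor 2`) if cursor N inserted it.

After op 1 (insert('t')): buffer="rhtetht" (len 7), cursors c1@3 c2@5 c3@7, authorship ..1.2.3
After op 2 (move_left): buffer="rhtetht" (len 7), cursors c1@2 c2@4 c3@6, authorship ..1.2.3
After op 3 (insert('d')): buffer="rhdtedthdt" (len 10), cursors c1@3 c2@6 c3@9, authorship ..11.22.33
After op 4 (add_cursor(8)): buffer="rhdtedthdt" (len 10), cursors c1@3 c2@6 c4@8 c3@9, authorship ..11.22.33
After op 5 (insert('e')): buffer="rhdetedethedet" (len 14), cursors c1@4 c2@8 c4@11 c3@13, authorship ..111.222.4333
After op 6 (insert('v')): buffer="rhdevtedevthevdevt" (len 18), cursors c1@5 c2@10 c4@14 c3@17, authorship ..1111.2222.443333
After op 7 (insert('k')): buffer="rhdevktedevkthevkdevkt" (len 22), cursors c1@6 c2@12 c4@17 c3@21, authorship ..11111.22222.44433333
After op 8 (delete): buffer="rhdevtedevthevdevt" (len 18), cursors c1@5 c2@10 c4@14 c3@17, authorship ..1111.2222.443333
Authorship (.=original, N=cursor N): . . 1 1 1 1 . 2 2 2 2 . 4 4 3 3 3 3
Index 17: author = 3

Answer: cursor 3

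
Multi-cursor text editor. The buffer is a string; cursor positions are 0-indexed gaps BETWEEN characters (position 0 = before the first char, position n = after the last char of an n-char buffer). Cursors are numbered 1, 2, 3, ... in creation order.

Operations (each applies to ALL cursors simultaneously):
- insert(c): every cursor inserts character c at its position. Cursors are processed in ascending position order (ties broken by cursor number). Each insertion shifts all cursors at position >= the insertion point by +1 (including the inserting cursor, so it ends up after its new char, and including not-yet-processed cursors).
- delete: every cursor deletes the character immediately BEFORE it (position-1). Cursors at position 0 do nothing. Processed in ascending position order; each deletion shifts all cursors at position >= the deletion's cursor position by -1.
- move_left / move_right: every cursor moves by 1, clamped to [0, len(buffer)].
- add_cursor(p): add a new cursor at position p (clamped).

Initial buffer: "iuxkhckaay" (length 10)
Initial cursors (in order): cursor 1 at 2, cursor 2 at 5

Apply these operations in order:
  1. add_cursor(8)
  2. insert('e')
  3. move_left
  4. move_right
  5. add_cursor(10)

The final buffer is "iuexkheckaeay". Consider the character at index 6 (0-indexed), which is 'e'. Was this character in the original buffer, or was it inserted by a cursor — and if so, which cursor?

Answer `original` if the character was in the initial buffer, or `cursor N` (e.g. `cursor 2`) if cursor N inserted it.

After op 1 (add_cursor(8)): buffer="iuxkhckaay" (len 10), cursors c1@2 c2@5 c3@8, authorship ..........
After op 2 (insert('e')): buffer="iuexkheckaeay" (len 13), cursors c1@3 c2@7 c3@11, authorship ..1...2...3..
After op 3 (move_left): buffer="iuexkheckaeay" (len 13), cursors c1@2 c2@6 c3@10, authorship ..1...2...3..
After op 4 (move_right): buffer="iuexkheckaeay" (len 13), cursors c1@3 c2@7 c3@11, authorship ..1...2...3..
After op 5 (add_cursor(10)): buffer="iuexkheckaeay" (len 13), cursors c1@3 c2@7 c4@10 c3@11, authorship ..1...2...3..
Authorship (.=original, N=cursor N): . . 1 . . . 2 . . . 3 . .
Index 6: author = 2

Answer: cursor 2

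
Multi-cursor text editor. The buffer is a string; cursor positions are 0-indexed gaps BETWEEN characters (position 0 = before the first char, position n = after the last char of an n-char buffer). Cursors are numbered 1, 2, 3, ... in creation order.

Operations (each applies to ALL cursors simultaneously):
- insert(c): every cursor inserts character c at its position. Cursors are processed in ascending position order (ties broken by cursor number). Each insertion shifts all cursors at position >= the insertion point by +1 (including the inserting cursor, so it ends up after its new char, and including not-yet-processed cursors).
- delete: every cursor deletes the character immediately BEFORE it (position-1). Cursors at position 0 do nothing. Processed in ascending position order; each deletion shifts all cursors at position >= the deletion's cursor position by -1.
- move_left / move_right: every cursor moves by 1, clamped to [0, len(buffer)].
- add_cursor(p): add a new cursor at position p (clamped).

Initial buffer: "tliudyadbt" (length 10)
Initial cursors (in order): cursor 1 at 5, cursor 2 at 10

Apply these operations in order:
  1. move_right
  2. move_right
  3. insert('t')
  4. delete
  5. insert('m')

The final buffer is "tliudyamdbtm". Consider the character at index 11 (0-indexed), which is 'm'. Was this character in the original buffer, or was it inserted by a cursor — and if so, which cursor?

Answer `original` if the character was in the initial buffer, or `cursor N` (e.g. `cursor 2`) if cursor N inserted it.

After op 1 (move_right): buffer="tliudyadbt" (len 10), cursors c1@6 c2@10, authorship ..........
After op 2 (move_right): buffer="tliudyadbt" (len 10), cursors c1@7 c2@10, authorship ..........
After op 3 (insert('t')): buffer="tliudyatdbtt" (len 12), cursors c1@8 c2@12, authorship .......1...2
After op 4 (delete): buffer="tliudyadbt" (len 10), cursors c1@7 c2@10, authorship ..........
After op 5 (insert('m')): buffer="tliudyamdbtm" (len 12), cursors c1@8 c2@12, authorship .......1...2
Authorship (.=original, N=cursor N): . . . . . . . 1 . . . 2
Index 11: author = 2

Answer: cursor 2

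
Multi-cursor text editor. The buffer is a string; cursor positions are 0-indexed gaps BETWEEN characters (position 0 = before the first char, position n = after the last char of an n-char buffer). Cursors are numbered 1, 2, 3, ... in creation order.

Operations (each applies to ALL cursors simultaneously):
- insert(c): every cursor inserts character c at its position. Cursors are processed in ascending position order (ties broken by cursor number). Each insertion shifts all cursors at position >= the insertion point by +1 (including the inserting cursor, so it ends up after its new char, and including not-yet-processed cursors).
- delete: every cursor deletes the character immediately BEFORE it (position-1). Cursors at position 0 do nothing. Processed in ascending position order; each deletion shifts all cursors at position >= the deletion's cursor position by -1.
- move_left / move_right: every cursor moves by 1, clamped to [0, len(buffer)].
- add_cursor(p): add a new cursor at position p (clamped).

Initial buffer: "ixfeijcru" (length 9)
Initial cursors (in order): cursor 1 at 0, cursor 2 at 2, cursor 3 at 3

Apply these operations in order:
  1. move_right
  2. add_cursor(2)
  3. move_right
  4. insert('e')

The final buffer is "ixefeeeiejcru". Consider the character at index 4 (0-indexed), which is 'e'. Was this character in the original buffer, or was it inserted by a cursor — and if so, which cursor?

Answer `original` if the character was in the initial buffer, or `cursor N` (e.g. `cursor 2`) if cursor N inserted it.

After op 1 (move_right): buffer="ixfeijcru" (len 9), cursors c1@1 c2@3 c3@4, authorship .........
After op 2 (add_cursor(2)): buffer="ixfeijcru" (len 9), cursors c1@1 c4@2 c2@3 c3@4, authorship .........
After op 3 (move_right): buffer="ixfeijcru" (len 9), cursors c1@2 c4@3 c2@4 c3@5, authorship .........
After op 4 (insert('e')): buffer="ixefeeeiejcru" (len 13), cursors c1@3 c4@5 c2@7 c3@9, authorship ..1.4.2.3....
Authorship (.=original, N=cursor N): . . 1 . 4 . 2 . 3 . . . .
Index 4: author = 4

Answer: cursor 4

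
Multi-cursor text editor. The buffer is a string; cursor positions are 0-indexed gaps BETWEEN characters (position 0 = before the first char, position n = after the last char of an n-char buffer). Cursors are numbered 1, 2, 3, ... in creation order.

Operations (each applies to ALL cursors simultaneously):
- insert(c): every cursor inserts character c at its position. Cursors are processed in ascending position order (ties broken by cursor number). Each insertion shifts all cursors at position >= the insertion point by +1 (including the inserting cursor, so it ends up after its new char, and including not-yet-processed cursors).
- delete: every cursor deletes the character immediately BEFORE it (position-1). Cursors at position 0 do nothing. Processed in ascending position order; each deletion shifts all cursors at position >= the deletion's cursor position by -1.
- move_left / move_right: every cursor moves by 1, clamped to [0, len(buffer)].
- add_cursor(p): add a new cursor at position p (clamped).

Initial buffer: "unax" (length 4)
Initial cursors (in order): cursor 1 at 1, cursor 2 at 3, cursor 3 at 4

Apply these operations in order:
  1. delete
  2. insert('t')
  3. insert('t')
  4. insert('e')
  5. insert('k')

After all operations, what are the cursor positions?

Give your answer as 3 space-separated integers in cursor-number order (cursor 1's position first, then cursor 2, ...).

Answer: 4 13 13

Derivation:
After op 1 (delete): buffer="n" (len 1), cursors c1@0 c2@1 c3@1, authorship .
After op 2 (insert('t')): buffer="tntt" (len 4), cursors c1@1 c2@4 c3@4, authorship 1.23
After op 3 (insert('t')): buffer="ttntttt" (len 7), cursors c1@2 c2@7 c3@7, authorship 11.2323
After op 4 (insert('e')): buffer="ttenttttee" (len 10), cursors c1@3 c2@10 c3@10, authorship 111.232323
After op 5 (insert('k')): buffer="ttekntttteekk" (len 13), cursors c1@4 c2@13 c3@13, authorship 1111.23232323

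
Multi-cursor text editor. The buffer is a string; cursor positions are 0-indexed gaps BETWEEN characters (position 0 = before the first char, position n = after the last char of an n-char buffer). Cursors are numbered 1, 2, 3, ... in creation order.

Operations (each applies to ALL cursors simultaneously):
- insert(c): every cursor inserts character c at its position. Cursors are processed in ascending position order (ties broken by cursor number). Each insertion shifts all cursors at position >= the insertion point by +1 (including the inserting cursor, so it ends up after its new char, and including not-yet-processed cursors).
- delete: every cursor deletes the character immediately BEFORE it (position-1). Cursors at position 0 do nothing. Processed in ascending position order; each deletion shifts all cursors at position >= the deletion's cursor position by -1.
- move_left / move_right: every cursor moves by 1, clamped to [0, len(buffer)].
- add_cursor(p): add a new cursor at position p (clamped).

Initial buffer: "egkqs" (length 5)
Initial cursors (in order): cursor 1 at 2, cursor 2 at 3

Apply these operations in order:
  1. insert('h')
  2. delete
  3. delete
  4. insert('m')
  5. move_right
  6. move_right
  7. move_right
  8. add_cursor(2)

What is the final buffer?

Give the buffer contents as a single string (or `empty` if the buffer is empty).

After op 1 (insert('h')): buffer="eghkhqs" (len 7), cursors c1@3 c2@5, authorship ..1.2..
After op 2 (delete): buffer="egkqs" (len 5), cursors c1@2 c2@3, authorship .....
After op 3 (delete): buffer="eqs" (len 3), cursors c1@1 c2@1, authorship ...
After op 4 (insert('m')): buffer="emmqs" (len 5), cursors c1@3 c2@3, authorship .12..
After op 5 (move_right): buffer="emmqs" (len 5), cursors c1@4 c2@4, authorship .12..
After op 6 (move_right): buffer="emmqs" (len 5), cursors c1@5 c2@5, authorship .12..
After op 7 (move_right): buffer="emmqs" (len 5), cursors c1@5 c2@5, authorship .12..
After op 8 (add_cursor(2)): buffer="emmqs" (len 5), cursors c3@2 c1@5 c2@5, authorship .12..

Answer: emmqs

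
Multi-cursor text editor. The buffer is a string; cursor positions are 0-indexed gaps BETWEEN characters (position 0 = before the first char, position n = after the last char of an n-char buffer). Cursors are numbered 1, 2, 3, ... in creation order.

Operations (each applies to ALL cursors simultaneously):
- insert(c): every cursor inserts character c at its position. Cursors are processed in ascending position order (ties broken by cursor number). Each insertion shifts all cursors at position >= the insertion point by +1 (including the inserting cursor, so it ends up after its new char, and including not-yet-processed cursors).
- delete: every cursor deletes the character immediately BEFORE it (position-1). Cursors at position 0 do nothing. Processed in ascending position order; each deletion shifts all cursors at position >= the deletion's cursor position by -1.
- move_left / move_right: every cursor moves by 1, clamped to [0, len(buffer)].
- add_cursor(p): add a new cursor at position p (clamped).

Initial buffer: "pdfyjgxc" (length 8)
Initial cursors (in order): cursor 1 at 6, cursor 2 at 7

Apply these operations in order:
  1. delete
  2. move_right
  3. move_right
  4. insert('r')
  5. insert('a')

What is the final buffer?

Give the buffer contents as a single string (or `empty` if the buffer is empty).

After op 1 (delete): buffer="pdfyjc" (len 6), cursors c1@5 c2@5, authorship ......
After op 2 (move_right): buffer="pdfyjc" (len 6), cursors c1@6 c2@6, authorship ......
After op 3 (move_right): buffer="pdfyjc" (len 6), cursors c1@6 c2@6, authorship ......
After op 4 (insert('r')): buffer="pdfyjcrr" (len 8), cursors c1@8 c2@8, authorship ......12
After op 5 (insert('a')): buffer="pdfyjcrraa" (len 10), cursors c1@10 c2@10, authorship ......1212

Answer: pdfyjcrraa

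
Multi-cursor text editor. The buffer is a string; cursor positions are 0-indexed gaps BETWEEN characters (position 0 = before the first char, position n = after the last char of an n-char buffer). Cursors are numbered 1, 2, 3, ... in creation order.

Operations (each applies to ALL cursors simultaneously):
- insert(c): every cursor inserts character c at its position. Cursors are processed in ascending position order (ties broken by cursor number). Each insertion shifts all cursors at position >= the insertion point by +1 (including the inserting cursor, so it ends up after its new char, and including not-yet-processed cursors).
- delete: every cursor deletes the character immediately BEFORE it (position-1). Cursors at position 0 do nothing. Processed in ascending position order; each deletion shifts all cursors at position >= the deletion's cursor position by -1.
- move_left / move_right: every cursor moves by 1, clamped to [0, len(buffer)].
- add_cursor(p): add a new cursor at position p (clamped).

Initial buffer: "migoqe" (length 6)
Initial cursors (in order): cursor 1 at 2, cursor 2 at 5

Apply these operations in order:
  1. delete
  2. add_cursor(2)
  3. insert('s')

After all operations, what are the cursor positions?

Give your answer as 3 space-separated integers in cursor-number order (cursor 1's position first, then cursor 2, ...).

After op 1 (delete): buffer="mgoe" (len 4), cursors c1@1 c2@3, authorship ....
After op 2 (add_cursor(2)): buffer="mgoe" (len 4), cursors c1@1 c3@2 c2@3, authorship ....
After op 3 (insert('s')): buffer="msgsose" (len 7), cursors c1@2 c3@4 c2@6, authorship .1.3.2.

Answer: 2 6 4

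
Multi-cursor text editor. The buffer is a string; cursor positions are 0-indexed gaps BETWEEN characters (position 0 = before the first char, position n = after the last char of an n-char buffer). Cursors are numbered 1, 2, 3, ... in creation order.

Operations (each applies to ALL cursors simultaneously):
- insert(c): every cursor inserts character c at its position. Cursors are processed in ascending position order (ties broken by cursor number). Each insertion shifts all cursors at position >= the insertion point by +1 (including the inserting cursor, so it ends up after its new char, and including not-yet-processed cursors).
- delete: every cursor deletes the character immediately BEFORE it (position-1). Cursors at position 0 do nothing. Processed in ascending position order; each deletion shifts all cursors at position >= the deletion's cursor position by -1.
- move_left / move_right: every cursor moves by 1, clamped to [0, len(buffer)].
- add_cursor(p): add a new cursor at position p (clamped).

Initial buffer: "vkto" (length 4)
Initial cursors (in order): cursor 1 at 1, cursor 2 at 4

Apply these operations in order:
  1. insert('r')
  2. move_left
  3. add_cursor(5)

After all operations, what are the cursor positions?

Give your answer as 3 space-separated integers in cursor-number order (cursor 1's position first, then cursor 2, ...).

Answer: 1 5 5

Derivation:
After op 1 (insert('r')): buffer="vrktor" (len 6), cursors c1@2 c2@6, authorship .1...2
After op 2 (move_left): buffer="vrktor" (len 6), cursors c1@1 c2@5, authorship .1...2
After op 3 (add_cursor(5)): buffer="vrktor" (len 6), cursors c1@1 c2@5 c3@5, authorship .1...2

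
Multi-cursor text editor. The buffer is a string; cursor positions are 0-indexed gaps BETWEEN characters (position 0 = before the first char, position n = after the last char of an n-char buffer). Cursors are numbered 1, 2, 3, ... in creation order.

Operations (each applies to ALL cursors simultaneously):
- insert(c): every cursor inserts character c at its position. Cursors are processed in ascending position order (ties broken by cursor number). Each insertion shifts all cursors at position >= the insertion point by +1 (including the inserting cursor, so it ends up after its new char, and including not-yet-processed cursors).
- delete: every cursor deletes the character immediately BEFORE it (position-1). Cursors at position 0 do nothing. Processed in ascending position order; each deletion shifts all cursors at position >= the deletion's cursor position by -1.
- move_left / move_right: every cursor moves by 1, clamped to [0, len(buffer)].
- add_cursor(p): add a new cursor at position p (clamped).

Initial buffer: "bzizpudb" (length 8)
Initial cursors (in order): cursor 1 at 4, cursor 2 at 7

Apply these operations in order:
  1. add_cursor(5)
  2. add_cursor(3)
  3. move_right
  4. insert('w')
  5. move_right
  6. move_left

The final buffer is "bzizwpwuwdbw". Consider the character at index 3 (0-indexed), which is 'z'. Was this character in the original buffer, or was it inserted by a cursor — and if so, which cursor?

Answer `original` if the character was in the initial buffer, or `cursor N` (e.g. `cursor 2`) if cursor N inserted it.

After op 1 (add_cursor(5)): buffer="bzizpudb" (len 8), cursors c1@4 c3@5 c2@7, authorship ........
After op 2 (add_cursor(3)): buffer="bzizpudb" (len 8), cursors c4@3 c1@4 c3@5 c2@7, authorship ........
After op 3 (move_right): buffer="bzizpudb" (len 8), cursors c4@4 c1@5 c3@6 c2@8, authorship ........
After op 4 (insert('w')): buffer="bzizwpwuwdbw" (len 12), cursors c4@5 c1@7 c3@9 c2@12, authorship ....4.1.3..2
After op 5 (move_right): buffer="bzizwpwuwdbw" (len 12), cursors c4@6 c1@8 c3@10 c2@12, authorship ....4.1.3..2
After op 6 (move_left): buffer="bzizwpwuwdbw" (len 12), cursors c4@5 c1@7 c3@9 c2@11, authorship ....4.1.3..2
Authorship (.=original, N=cursor N): . . . . 4 . 1 . 3 . . 2
Index 3: author = original

Answer: original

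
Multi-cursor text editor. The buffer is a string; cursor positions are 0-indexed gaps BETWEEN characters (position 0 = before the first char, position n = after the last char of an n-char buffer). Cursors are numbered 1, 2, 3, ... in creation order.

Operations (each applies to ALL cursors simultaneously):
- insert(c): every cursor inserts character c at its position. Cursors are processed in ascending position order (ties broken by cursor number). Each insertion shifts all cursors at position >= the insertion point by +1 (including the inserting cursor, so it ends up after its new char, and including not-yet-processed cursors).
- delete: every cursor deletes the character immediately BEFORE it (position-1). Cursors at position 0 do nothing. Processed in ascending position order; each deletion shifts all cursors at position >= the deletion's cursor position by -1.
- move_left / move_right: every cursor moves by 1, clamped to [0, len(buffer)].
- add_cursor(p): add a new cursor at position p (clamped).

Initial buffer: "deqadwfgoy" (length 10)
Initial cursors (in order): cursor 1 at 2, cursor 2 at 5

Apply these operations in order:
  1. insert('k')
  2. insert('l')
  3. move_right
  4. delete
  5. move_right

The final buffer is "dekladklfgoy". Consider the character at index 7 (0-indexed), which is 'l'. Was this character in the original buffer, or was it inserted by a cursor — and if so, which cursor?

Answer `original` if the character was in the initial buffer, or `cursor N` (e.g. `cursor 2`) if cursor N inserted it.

Answer: cursor 2

Derivation:
After op 1 (insert('k')): buffer="dekqadkwfgoy" (len 12), cursors c1@3 c2@7, authorship ..1...2.....
After op 2 (insert('l')): buffer="deklqadklwfgoy" (len 14), cursors c1@4 c2@9, authorship ..11...22.....
After op 3 (move_right): buffer="deklqadklwfgoy" (len 14), cursors c1@5 c2@10, authorship ..11...22.....
After op 4 (delete): buffer="dekladklfgoy" (len 12), cursors c1@4 c2@8, authorship ..11..22....
After op 5 (move_right): buffer="dekladklfgoy" (len 12), cursors c1@5 c2@9, authorship ..11..22....
Authorship (.=original, N=cursor N): . . 1 1 . . 2 2 . . . .
Index 7: author = 2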